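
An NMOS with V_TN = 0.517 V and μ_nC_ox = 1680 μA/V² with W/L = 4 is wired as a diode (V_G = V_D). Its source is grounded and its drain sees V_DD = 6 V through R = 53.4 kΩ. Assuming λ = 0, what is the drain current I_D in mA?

With gate tied to drain, V_GS = V_DS ≥ V_GS − V_TN, so the device is in saturation.
k_n = μ_nC_ox · (W/L) = 6.72 mA/V².
KCL at the drain: ½ k_n (V_GS − V_TN)² = (V_DD − V_GS)/R.
Let x = V_GS − 0.517. Then 179 x² + x − 5.483 = 0, giving x = 0.172 V (positive root), so V_GS = 0.689 V.
I_D = (V_DD − V_GS)/R = (6 − 0.689) / 53.4 = 0.0995 mA.

I_D = 0.0995 mA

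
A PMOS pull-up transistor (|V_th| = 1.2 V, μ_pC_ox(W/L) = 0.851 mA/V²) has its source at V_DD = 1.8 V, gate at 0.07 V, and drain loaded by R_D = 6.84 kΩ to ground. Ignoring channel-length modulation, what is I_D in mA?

V_SG = V_DD − V_G = 1.8 − 0.07 = 1.73 V, so V_ov = 1.73 − 1.2 = 0.53 V.
Assume saturation: I_D = ½ k_p V_ov² = 0.5 × 0.851 × 0.53² = 0.12 mA, giving V_SD = V_DD − I_D R_D = 1.8 − 0.12 × 6.84 = 0.982 V.
V_SD = 0.982 V ≥ V_ov = 0.53 V, confirming saturation.

I_D = 0.120 mA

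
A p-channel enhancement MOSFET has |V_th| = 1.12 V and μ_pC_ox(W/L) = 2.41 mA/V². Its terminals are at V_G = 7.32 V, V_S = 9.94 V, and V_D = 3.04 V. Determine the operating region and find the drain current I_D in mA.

V_SG = V_S − V_G = 9.94 − 7.32 = 2.62 V; V_SD = V_S − V_D = 9.94 − 3.04 = 6.9 V.
V_ov = V_SG − |V_th| = 2.62 − 1.12 = 1.5 V.
Since V_SD = 6.9 V ≥ V_ov = 1.5 V, the device is in saturation.
I_D = ½ k_p V_ov² = 0.5 × 2.41 × 1.5² = 2.71 mA.

Saturation; I_D = 2.71 mA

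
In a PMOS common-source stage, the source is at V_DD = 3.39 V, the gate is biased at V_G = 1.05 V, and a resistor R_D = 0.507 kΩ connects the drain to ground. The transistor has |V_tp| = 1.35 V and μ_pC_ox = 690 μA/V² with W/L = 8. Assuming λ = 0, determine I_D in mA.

I_D = 2.71 mA

V_SG = V_DD − V_G = 3.39 − 1.05 = 2.34 V, so V_ov = 2.34 − 1.35 = 0.99 V.
k_p = μ_pC_ox · (W/L) = 5.52 mA/V².
Assume saturation: I_D = ½ k_p V_ov² = 0.5 × 5.52 × 0.99² = 2.71 mA, giving V_SD = V_DD − I_D R_D = 3.39 − 2.71 × 0.507 = 2.02 V.
V_SD = 2.02 V ≥ V_ov = 0.99 V, confirming saturation.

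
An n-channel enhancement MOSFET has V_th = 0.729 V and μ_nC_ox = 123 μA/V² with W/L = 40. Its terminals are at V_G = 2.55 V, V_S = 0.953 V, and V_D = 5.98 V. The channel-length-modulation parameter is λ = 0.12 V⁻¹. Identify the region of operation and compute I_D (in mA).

V_GS = V_G − V_S = 2.55 − 0.953 = 1.6 V; V_DS = V_D − V_S = 5.98 − 0.953 = 5.03 V.
k_n = μ_nC_ox · (W/L) = 4.92 mA/V².
V_ov = V_GS − V_th = 1.6 − 0.729 = 0.868 V.
Since V_DS = 5.03 V ≥ V_ov = 0.868 V, the device is in saturation.
I_D = ½ k_n V_ov² (1 + λ V_DS) = 0.5 × 4.92 × 0.868² × (1 + 0.12 × 5.03) = 2.97 mA.

Saturation; I_D = 2.97 mA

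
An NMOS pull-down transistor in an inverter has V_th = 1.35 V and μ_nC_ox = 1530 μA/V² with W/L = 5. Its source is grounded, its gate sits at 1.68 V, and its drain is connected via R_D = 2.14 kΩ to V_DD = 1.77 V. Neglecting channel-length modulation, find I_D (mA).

I_D = 0.417 mA

V_GS = V_G = 1.68 V, so V_ov = 1.68 − 1.35 = 0.33 V.
k_n = μ_nC_ox · (W/L) = 7.65 mA/V².
Assume saturation: I_D = ½ k_n V_ov² = 0.5 × 7.65 × 0.33² = 0.417 mA, giving V_DS = V_DD − I_D R_D = 1.77 − 0.417 × 2.14 = 0.879 V.
V_DS = 0.879 V ≥ V_ov = 0.33 V, confirming saturation.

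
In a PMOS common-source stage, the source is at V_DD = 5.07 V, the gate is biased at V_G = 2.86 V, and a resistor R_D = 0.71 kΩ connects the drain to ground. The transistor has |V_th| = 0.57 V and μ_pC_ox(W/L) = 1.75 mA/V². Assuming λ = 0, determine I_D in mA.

V_SG = V_DD − V_G = 5.07 − 2.86 = 2.21 V, so V_ov = 2.21 − 0.57 = 1.64 V.
Assume saturation: I_D = ½ k_p V_ov² = 0.5 × 1.75 × 1.64² = 2.35 mA, giving V_SD = V_DD − I_D R_D = 5.07 − 2.35 × 0.71 = 3.4 V.
V_SD = 3.4 V ≥ V_ov = 1.64 V, confirming saturation.

I_D = 2.35 mA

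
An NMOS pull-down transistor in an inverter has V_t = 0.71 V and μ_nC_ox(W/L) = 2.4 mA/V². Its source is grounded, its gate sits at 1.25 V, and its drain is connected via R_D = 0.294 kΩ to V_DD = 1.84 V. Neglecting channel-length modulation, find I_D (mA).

V_GS = V_G = 1.25 V, so V_ov = 1.25 − 0.71 = 0.54 V.
Assume saturation: I_D = ½ k_n V_ov² = 0.5 × 2.4 × 0.54² = 0.35 mA, giving V_DS = V_DD − I_D R_D = 1.84 − 0.35 × 0.294 = 1.74 V.
V_DS = 1.74 V ≥ V_ov = 0.54 V, confirming saturation.

I_D = 0.350 mA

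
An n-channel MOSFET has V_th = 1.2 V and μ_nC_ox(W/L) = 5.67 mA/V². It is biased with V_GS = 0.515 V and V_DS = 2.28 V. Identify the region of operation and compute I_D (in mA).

Cutoff; I_D = 0 mA

V_GS = 0.515 V < V_th = 1.2 V, so the transistor is in cutoff.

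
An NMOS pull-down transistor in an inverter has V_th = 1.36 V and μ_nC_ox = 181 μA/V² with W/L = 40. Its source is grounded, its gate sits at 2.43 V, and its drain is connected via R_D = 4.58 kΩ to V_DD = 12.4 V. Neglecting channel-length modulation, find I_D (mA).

V_GS = V_G = 2.43 V, so V_ov = 2.43 − 1.36 = 1.07 V.
k_n = μ_nC_ox · (W/L) = 7.24 mA/V².
Assume saturation: I_D = ½ k_n V_ov² = 0.5 × 7.24 × 1.07² = 4.14 mA, giving V_DS = V_DD − I_D R_D = 12.4 − 4.14 × 4.58 = -6.58 V.
But -6.58 V < V_ov = 1.07 V, so the device is actually in triode.
In triode I_D = k_n[V_ov V_DS − ½ V_DS²] and I_D = (V_DD − V_DS)/R_D. Equating: 16.6 V_DS² − 36.48 V_DS + 12.4 = 0, giving V_DS = 0.42 V (the root below V_ov).
I_D = (12.4 − 0.42) / 4.58 = 2.62 mA.

I_D = 2.62 mA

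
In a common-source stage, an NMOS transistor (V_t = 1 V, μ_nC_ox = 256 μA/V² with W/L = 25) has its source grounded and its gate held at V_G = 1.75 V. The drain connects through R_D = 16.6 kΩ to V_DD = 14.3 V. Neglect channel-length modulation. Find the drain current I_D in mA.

I_D = 0.849 mA

V_GS = V_G = 1.75 V, so V_ov = 1.75 − 1 = 0.75 V.
k_n = μ_nC_ox · (W/L) = 6.4 mA/V².
Assume saturation: I_D = ½ k_n V_ov² = 0.5 × 6.4 × 0.75² = 1.8 mA, giving V_DS = V_DD − I_D R_D = 14.3 − 1.8 × 16.6 = -15.6 V.
But -15.6 V < V_ov = 0.75 V, so the device is actually in triode.
In triode I_D = k_n[V_ov V_DS − ½ V_DS²] and I_D = (V_DD − V_DS)/R_D. Equating: 53.1 V_DS² − 80.68 V_DS + 14.3 = 0, giving V_DS = 0.205 V (the root below V_ov).
I_D = (14.3 − 0.205) / 16.6 = 0.849 mA.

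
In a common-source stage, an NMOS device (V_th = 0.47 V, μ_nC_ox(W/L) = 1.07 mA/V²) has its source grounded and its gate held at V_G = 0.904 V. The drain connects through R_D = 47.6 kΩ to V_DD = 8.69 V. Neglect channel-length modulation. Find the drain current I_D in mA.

V_GS = V_G = 0.904 V, so V_ov = 0.904 − 0.47 = 0.434 V.
Assume saturation: I_D = ½ k_n V_ov² = 0.5 × 1.07 × 0.434² = 0.101 mA, giving V_DS = V_DD − I_D R_D = 8.69 − 0.101 × 47.6 = 3.89 V.
V_DS = 3.89 V ≥ V_ov = 0.434 V, confirming saturation.

I_D = 0.101 mA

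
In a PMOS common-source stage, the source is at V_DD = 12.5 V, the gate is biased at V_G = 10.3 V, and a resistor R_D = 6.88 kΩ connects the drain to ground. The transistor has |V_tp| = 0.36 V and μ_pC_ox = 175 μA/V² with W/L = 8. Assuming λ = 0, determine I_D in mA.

V_SG = V_DD − V_G = 12.5 − 10.3 = 2.2 V, so V_ov = 2.2 − 0.36 = 1.84 V.
k_p = μ_pC_ox · (W/L) = 1.4 mA/V².
Assume saturation: I_D = ½ k_p V_ov² = 0.5 × 1.4 × 1.84² = 2.37 mA, giving V_SD = V_DD − I_D R_D = 12.5 − 2.37 × 6.88 = -3.81 V.
But -3.81 V < V_ov = 1.84 V, so the device is actually in triode.
In triode I_D = k_p[V_ov V_SD − ½ V_SD²] and I_D = (V_DD − V_SD)/R_D. Equating: 4.82 V_SD² − 18.72 V_SD + 12.5 = 0, giving V_SD = 0.856 V (the root below V_ov).
I_D = (12.5 − 0.856) / 6.88 = 1.69 mA.

I_D = 1.69 mA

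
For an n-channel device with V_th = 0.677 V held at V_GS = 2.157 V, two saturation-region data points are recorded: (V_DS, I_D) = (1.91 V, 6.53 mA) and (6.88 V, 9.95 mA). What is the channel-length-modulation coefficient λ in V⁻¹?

λ = 0.132 V⁻¹

With V_GS fixed, I_D ∝ (1 + λ V_DS) in saturation, so I_D2/I_D1 = (1 + λ V_DS2)/(1 + λ V_DS1).
9.95/6.53 = 1.524 = (1 + 6.88 λ)/(1 + 1.91 λ).
Solving: λ (I_D1 V_DS2 − I_D2 V_DS1) = I_D2 − I_D1, so λ = (9.95 − 6.53) / (6.53 × 6.88 − 9.95 × 1.91) = 3.42 / 25.9 = 0.132 V⁻¹.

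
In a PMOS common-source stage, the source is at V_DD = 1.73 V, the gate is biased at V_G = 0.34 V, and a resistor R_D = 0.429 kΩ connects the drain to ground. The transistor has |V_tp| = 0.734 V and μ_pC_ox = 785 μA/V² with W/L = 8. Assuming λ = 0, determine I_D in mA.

V_SG = V_DD − V_G = 1.73 − 0.34 = 1.39 V, so V_ov = 1.39 − 0.734 = 0.656 V.
k_p = μ_pC_ox · (W/L) = 6.28 mA/V².
Assume saturation: I_D = ½ k_p V_ov² = 0.5 × 6.28 × 0.656² = 1.35 mA, giving V_SD = V_DD − I_D R_D = 1.73 − 1.35 × 0.429 = 1.15 V.
V_SD = 1.15 V ≥ V_ov = 0.656 V, confirming saturation.

I_D = 1.35 mA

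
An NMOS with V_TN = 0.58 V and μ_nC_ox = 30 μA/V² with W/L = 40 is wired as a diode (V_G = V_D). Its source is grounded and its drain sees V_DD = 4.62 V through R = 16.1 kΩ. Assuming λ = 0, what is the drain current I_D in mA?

With gate tied to drain, V_GS = V_DS ≥ V_GS − V_TN, so the device is in saturation.
k_n = μ_nC_ox · (W/L) = 1.2 mA/V².
KCL at the drain: ½ k_n (V_GS − V_TN)² = (V_DD − V_GS)/R.
Let x = V_GS − 0.58. Then 9.66 x² + x − 4.04 = 0, giving x = 0.597 V (positive root), so V_GS = 1.18 V.
I_D = (V_DD − V_GS)/R = (4.62 − 1.18) / 16.1 = 0.214 mA.

I_D = 0.214 mA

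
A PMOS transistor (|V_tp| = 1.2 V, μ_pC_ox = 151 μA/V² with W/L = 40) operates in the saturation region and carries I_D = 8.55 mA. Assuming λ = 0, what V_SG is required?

k_p = μ_pC_ox · (W/L) = 6.04 mA/V².
In saturation I_D = ½ k_p (V_SG − |V_tp|)², so V_SG − |V_tp| = √(2 I_D / k_p) = √(2 × 8.55 / 6.04) = 1.68 V.
V_SG = 1.2 + 1.68 = 2.88 V.

V_SG = 2.88 V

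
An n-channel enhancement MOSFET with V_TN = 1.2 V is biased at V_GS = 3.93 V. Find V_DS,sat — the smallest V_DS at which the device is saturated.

The boundary between triode and saturation is V_DS = V_GS − V_TN = V_ov.
V_ov = 3.93 − 1.2 = 2.73 V.

V_DS,sat = 2.73 V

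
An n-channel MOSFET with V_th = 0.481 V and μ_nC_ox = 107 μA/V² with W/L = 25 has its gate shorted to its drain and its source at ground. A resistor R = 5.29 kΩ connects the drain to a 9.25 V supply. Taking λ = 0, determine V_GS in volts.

With gate tied to drain, V_GS = V_DS ≥ V_GS − V_th, so the device is in saturation.
k_n = μ_nC_ox · (W/L) = 2.675 mA/V².
KCL at the drain: ½ k_n (V_GS − V_th)² = (V_DD − V_GS)/R.
Let x = V_GS − 0.481. Then 7.08 x² + x − 8.769 = 0, giving x = 1.04 V (positive root), so V_GS = 1.53 V.
I_D = (V_DD − V_GS)/R = (9.25 − 1.53) / 5.29 = 1.46 mA.

V_GS = 1.53 V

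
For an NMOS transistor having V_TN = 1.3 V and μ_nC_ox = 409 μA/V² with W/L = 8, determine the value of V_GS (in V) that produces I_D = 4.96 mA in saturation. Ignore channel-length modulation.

V_GS = 3.04 V

k_n = μ_nC_ox · (W/L) = 3.272 mA/V².
In saturation I_D = ½ k_n (V_GS − V_TN)², so V_GS − V_TN = √(2 I_D / k_n) = √(2 × 4.96 / 3.272) = 1.74 V.
V_GS = 1.3 + 1.74 = 3.04 V.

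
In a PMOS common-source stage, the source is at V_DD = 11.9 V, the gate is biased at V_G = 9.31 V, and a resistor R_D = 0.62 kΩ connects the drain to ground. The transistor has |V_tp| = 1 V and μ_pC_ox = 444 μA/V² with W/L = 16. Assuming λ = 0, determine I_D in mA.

I_D = 8.98 mA

V_SG = V_DD − V_G = 11.9 − 9.31 = 2.59 V, so V_ov = 2.59 − 1 = 1.59 V.
k_p = μ_pC_ox · (W/L) = 7.104 mA/V².
Assume saturation: I_D = ½ k_p V_ov² = 0.5 × 7.104 × 1.59² = 8.98 mA, giving V_SD = V_DD − I_D R_D = 11.9 − 8.98 × 0.62 = 6.33 V.
V_SD = 6.33 V ≥ V_ov = 1.59 V, confirming saturation.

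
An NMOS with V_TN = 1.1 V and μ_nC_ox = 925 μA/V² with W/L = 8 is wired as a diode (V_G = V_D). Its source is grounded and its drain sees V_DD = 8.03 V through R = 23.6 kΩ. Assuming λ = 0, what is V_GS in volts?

V_GS = 1.38 V

With gate tied to drain, V_GS = V_DS ≥ V_GS − V_TN, so the device is in saturation.
k_n = μ_nC_ox · (W/L) = 7.4 mA/V².
KCL at the drain: ½ k_n (V_GS − V_TN)² = (V_DD − V_GS)/R.
Let x = V_GS − 1.1. Then 87.3 x² + x − 6.93 = 0, giving x = 0.276 V (positive root), so V_GS = 1.38 V.
I_D = (V_DD − V_GS)/R = (8.03 − 1.38) / 23.6 = 0.282 mA.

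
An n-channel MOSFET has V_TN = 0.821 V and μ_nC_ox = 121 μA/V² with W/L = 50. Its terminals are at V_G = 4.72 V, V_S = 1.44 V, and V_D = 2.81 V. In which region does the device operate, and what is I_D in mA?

V_GS = V_G − V_S = 4.72 − 1.44 = 3.28 V; V_DS = V_D − V_S = 2.81 − 1.44 = 1.37 V.
k_n = μ_nC_ox · (W/L) = 6.05 mA/V².
V_ov = V_GS − V_TN = 3.28 − 0.821 = 2.46 V.
Since V_DS = 1.37 V < V_ov = 2.46 V, the device is in the triode region.
I_D = k_n [V_ov · V_DS − ½ V_DS²] = 6.05 × [2.46 × 1.37 − 0.5 × 1.37²] = 14.7 mA.

Triode; I_D = 14.7 mA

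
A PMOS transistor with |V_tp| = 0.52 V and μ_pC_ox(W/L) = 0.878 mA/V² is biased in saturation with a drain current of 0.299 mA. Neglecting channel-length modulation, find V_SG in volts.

In saturation I_D = ½ k_p (V_SG − |V_tp|)², so V_SG − |V_tp| = √(2 I_D / k_p) = √(2 × 0.299 / 0.878) = 0.825 V.
V_SG = 0.52 + 0.825 = 1.35 V.

V_SG = 1.35 V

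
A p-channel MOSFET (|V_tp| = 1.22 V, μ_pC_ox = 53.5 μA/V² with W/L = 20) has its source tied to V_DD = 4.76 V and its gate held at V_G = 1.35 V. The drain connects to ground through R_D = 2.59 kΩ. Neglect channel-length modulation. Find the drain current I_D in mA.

V_SG = V_DD − V_G = 4.76 − 1.35 = 3.41 V, so V_ov = 3.41 − 1.22 = 2.19 V.
k_p = μ_pC_ox · (W/L) = 1.07 mA/V².
Assume saturation: I_D = ½ k_p V_ov² = 0.5 × 1.07 × 2.19² = 2.57 mA, giving V_SD = V_DD − I_D R_D = 4.76 − 2.57 × 2.59 = -1.89 V.
But -1.89 V < V_ov = 2.19 V, so the device is actually in triode.
In triode I_D = k_p[V_ov V_SD − ½ V_SD²] and I_D = (V_DD − V_SD)/R_D. Equating: 1.39 V_SD² − 7.069 V_SD + 4.76 = 0, giving V_SD = 0.798 V (the root below V_ov).
I_D = (4.76 − 0.798) / 2.59 = 1.53 mA.

I_D = 1.53 mA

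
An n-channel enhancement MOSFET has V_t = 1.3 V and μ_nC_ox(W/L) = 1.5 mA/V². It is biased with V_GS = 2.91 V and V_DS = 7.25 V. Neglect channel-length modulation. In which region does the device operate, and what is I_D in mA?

V_ov = V_GS − V_t = 2.91 − 1.3 = 1.61 V.
Since V_DS = 7.25 V ≥ V_ov = 1.61 V, the device is in saturation.
I_D = ½ k_n V_ov² = 0.5 × 1.5 × 1.61² = 1.94 mA.

Saturation; I_D = 1.94 mA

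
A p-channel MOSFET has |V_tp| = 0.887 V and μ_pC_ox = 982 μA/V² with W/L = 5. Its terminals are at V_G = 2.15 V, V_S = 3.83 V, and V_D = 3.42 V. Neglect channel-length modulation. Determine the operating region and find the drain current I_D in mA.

V_SG = V_S − V_G = 3.83 − 2.15 = 1.68 V; V_SD = V_S − V_D = 3.83 − 3.42 = 0.41 V.
k_p = μ_pC_ox · (W/L) = 4.91 mA/V².
V_ov = V_SG − |V_tp| = 1.68 − 0.887 = 0.793 V.
Since V_SD = 0.41 V < V_ov = 0.793 V, the device is in the triode region.
I_D = k_p [V_ov · V_SD − ½ V_SD²] = 4.91 × [0.793 × 0.41 − 0.5 × 0.41²] = 1.18 mA.

Triode; I_D = 1.18 mA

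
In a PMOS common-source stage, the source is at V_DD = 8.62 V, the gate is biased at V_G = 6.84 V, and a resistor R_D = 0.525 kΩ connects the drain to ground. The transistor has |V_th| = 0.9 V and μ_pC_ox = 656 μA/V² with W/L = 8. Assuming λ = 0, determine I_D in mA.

I_D = 2.03 mA

V_SG = V_DD − V_G = 8.62 − 6.84 = 1.78 V, so V_ov = 1.78 − 0.9 = 0.88 V.
k_p = μ_pC_ox · (W/L) = 5.248 mA/V².
Assume saturation: I_D = ½ k_p V_ov² = 0.5 × 5.248 × 0.88² = 2.03 mA, giving V_SD = V_DD − I_D R_D = 8.62 − 2.03 × 0.525 = 7.55 V.
V_SD = 7.55 V ≥ V_ov = 0.88 V, confirming saturation.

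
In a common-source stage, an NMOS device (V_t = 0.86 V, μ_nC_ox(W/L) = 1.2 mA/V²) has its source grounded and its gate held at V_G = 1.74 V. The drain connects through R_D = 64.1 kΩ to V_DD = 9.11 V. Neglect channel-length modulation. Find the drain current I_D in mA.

I_D = 0.140 mA

V_GS = V_G = 1.74 V, so V_ov = 1.74 − 0.86 = 0.88 V.
Assume saturation: I_D = ½ k_n V_ov² = 0.5 × 1.2 × 0.88² = 0.465 mA, giving V_DS = V_DD − I_D R_D = 9.11 − 0.465 × 64.1 = -20.7 V.
But -20.7 V < V_ov = 0.88 V, so the device is actually in triode.
In triode I_D = k_n[V_ov V_DS − ½ V_DS²] and I_D = (V_DD − V_DS)/R_D. Equating: 38.5 V_DS² − 68.69 V_DS + 9.11 = 0, giving V_DS = 0.144 V (the root below V_ov).
I_D = (9.11 − 0.144) / 64.1 = 0.14 mA.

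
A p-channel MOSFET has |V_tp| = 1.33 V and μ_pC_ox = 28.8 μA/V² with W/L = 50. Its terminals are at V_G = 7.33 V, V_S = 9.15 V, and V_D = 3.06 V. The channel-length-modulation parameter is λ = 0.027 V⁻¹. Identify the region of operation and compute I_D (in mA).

V_SG = V_S − V_G = 9.15 − 7.33 = 1.82 V; V_SD = V_S − V_D = 9.15 − 3.06 = 6.09 V.
k_p = μ_pC_ox · (W/L) = 1.44 mA/V².
V_ov = V_SG − |V_tp| = 1.82 − 1.33 = 0.49 V.
Since V_SD = 6.09 V ≥ V_ov = 0.49 V, the device is in saturation.
I_D = ½ k_p V_ov² (1 + λ V_SD) = 0.5 × 1.44 × 0.49² × (1 + 0.027 × 6.09) = 0.201 mA.

Saturation; I_D = 0.201 mA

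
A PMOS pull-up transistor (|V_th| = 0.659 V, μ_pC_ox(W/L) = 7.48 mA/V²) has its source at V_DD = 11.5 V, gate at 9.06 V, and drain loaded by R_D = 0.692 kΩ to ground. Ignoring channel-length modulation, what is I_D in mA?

V_SG = V_DD − V_G = 11.5 − 9.06 = 2.44 V, so V_ov = 2.44 − 0.659 = 1.78 V.
Assume saturation: I_D = ½ k_p V_ov² = 0.5 × 7.48 × 1.78² = 11.9 mA, giving V_SD = V_DD − I_D R_D = 11.5 − 11.9 × 0.692 = 3.29 V.
V_SD = 3.29 V ≥ V_ov = 1.78 V, confirming saturation.

I_D = 11.9 mA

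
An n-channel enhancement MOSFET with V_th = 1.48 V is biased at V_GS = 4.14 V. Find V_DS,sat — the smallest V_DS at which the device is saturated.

V_DS,sat = 2.66 V

The boundary between triode and saturation is V_DS = V_GS − V_th = V_ov.
V_ov = 4.14 − 1.48 = 2.66 V.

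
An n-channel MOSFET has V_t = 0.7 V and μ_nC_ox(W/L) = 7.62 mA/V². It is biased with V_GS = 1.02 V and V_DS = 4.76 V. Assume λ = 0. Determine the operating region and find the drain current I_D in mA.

V_ov = V_GS − V_t = 1.02 − 0.7 = 0.32 V.
Since V_DS = 4.76 V ≥ V_ov = 0.32 V, the device is in saturation.
I_D = ½ k_n V_ov² = 0.5 × 7.62 × 0.32² = 0.39 mA.

Saturation; I_D = 0.390 mA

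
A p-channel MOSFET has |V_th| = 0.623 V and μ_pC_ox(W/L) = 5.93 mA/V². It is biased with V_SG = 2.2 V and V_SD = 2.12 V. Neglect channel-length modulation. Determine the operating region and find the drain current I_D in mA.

V_ov = V_SG − |V_th| = 2.2 − 0.623 = 1.58 V.
Since V_SD = 2.12 V ≥ V_ov = 1.58 V, the device is in saturation.
I_D = ½ k_p V_ov² = 0.5 × 5.93 × 1.58² = 7.37 mA.

Saturation; I_D = 7.37 mA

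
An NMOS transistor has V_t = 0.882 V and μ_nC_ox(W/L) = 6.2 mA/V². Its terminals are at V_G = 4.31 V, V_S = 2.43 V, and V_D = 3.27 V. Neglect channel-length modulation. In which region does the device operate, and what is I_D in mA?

Triode; I_D = 3.01 mA

V_GS = V_G − V_S = 4.31 − 2.43 = 1.88 V; V_DS = V_D − V_S = 3.27 − 2.43 = 0.84 V.
V_ov = V_GS − V_t = 1.88 − 0.882 = 0.998 V.
Since V_DS = 0.84 V < V_ov = 0.998 V, the device is in the triode region.
I_D = k_n [V_ov · V_DS − ½ V_DS²] = 6.2 × [0.998 × 0.84 − 0.5 × 0.84²] = 3.01 mA.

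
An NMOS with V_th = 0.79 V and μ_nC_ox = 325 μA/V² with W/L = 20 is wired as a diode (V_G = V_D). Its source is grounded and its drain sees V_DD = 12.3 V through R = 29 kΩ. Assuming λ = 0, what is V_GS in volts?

With gate tied to drain, V_GS = V_DS ≥ V_GS − V_th, so the device is in saturation.
k_n = μ_nC_ox · (W/L) = 6.5 mA/V².
KCL at the drain: ½ k_n (V_GS − V_th)² = (V_DD − V_GS)/R.
Let x = V_GS − 0.79. Then 94.2 x² + x − 11.51 = 0, giving x = 0.344 V (positive root), so V_GS = 1.13 V.
I_D = (V_DD − V_GS)/R = (12.3 − 1.13) / 29 = 0.385 mA.

V_GS = 1.13 V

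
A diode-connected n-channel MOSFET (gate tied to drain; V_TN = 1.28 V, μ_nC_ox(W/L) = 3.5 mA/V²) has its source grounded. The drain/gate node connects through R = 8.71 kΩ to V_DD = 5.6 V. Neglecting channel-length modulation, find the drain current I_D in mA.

I_D = 0.439 mA

With gate tied to drain, V_GS = V_DS ≥ V_GS − V_TN, so the device is in saturation.
KCL at the drain: ½ k_n (V_GS − V_TN)² = (V_DD − V_GS)/R.
Let x = V_GS − 1.28. Then 15.2 x² + x − 4.32 = 0, giving x = 0.501 V (positive root), so V_GS = 1.78 V.
I_D = (V_DD − V_GS)/R = (5.6 − 1.78) / 8.71 = 0.439 mA.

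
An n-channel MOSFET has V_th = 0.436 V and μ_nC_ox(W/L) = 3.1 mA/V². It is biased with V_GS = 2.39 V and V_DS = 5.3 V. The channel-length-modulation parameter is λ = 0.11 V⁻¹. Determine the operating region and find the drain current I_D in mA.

Saturation; I_D = 9.37 mA

V_ov = V_GS − V_th = 2.39 − 0.436 = 1.95 V.
Since V_DS = 5.3 V ≥ V_ov = 1.95 V, the device is in saturation.
I_D = ½ k_n V_ov² (1 + λ V_DS) = 0.5 × 3.1 × 1.95² × (1 + 0.11 × 5.3) = 9.37 mA.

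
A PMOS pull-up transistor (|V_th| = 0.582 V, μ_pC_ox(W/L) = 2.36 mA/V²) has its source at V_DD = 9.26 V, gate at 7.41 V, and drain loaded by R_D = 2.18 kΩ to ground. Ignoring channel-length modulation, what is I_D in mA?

V_SG = V_DD − V_G = 9.26 − 7.41 = 1.85 V, so V_ov = 1.85 − 0.582 = 1.27 V.
Assume saturation: I_D = ½ k_p V_ov² = 0.5 × 2.36 × 1.27² = 1.9 mA, giving V_SD = V_DD − I_D R_D = 9.26 − 1.9 × 2.18 = 5.12 V.
V_SD = 5.12 V ≥ V_ov = 1.27 V, confirming saturation.

I_D = 1.90 mA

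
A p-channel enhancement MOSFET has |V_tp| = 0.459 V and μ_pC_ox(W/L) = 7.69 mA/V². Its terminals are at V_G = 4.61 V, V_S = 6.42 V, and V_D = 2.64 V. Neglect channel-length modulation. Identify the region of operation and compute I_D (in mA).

V_SG = V_S − V_G = 6.42 − 4.61 = 1.81 V; V_SD = V_S − V_D = 6.42 − 2.64 = 3.78 V.
V_ov = V_SG − |V_tp| = 1.81 − 0.459 = 1.35 V.
Since V_SD = 3.78 V ≥ V_ov = 1.35 V, the device is in saturation.
I_D = ½ k_p V_ov² = 0.5 × 7.69 × 1.35² = 7.02 mA.

Saturation; I_D = 7.02 mA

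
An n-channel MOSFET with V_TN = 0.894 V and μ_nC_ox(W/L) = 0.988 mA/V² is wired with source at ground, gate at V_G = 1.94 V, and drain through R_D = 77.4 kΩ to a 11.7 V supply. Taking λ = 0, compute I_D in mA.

V_GS = V_G = 1.94 V, so V_ov = 1.94 − 0.894 = 1.05 V.
Assume saturation: I_D = ½ k_n V_ov² = 0.5 × 0.988 × 1.05² = 0.54 mA, giving V_DS = V_DD − I_D R_D = 11.7 − 0.54 × 77.4 = -30.1 V.
But -30.1 V < V_ov = 1.05 V, so the device is actually in triode.
In triode I_D = k_n[V_ov V_DS − ½ V_DS²] and I_D = (V_DD − V_DS)/R_D. Equating: 38.2 V_DS² − 80.99 V_DS + 11.7 = 0, giving V_DS = 0.156 V (the root below V_ov).
I_D = (11.7 − 0.156) / 77.4 = 0.149 mA.

I_D = 0.149 mA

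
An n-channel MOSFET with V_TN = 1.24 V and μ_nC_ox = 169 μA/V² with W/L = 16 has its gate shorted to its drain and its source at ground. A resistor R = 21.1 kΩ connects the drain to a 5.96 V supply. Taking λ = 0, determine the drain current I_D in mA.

I_D = 0.205 mA

With gate tied to drain, V_GS = V_DS ≥ V_GS − V_TN, so the device is in saturation.
k_n = μ_nC_ox · (W/L) = 2.704 mA/V².
KCL at the drain: ½ k_n (V_GS − V_TN)² = (V_DD − V_GS)/R.
Let x = V_GS − 1.24. Then 28.5 x² + x − 4.72 = 0, giving x = 0.39 V (positive root), so V_GS = 1.63 V.
I_D = (V_DD − V_GS)/R = (5.96 − 1.63) / 21.1 = 0.205 mA.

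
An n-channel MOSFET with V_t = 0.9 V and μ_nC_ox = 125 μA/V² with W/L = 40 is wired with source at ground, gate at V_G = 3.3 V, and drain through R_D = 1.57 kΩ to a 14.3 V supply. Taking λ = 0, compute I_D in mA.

I_D = 8.55 mA

V_GS = V_G = 3.3 V, so V_ov = 3.3 − 0.9 = 2.4 V.
k_n = μ_nC_ox · (W/L) = 5 mA/V².
Assume saturation: I_D = ½ k_n V_ov² = 0.5 × 5 × 2.4² = 14.4 mA, giving V_DS = V_DD − I_D R_D = 14.3 − 14.4 × 1.57 = -8.31 V.
But -8.31 V < V_ov = 2.4 V, so the device is actually in triode.
In triode I_D = k_n[V_ov V_DS − ½ V_DS²] and I_D = (V_DD − V_DS)/R_D. Equating: 3.93 V_DS² − 19.84 V_DS + 14.3 = 0, giving V_DS = 0.871 V (the root below V_ov).
I_D = (14.3 − 0.871) / 1.57 = 8.55 mA.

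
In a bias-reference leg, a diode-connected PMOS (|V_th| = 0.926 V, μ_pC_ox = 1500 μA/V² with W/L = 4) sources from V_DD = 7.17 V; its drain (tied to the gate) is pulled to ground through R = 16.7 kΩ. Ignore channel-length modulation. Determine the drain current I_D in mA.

I_D = 0.353 mA

With gate tied to drain, V_SG = V_SD ≥ V_SG − |V_th|, so the device is in saturation.
k_p = μ_pC_ox · (W/L) = 6 mA/V².
KCL at the drain: ½ k_p (V_SG − |V_th|)² = (V_DD − V_SG)/R.
Let x = V_SG − 0.926. Then 50.1 x² + x − 6.244 = 0, giving x = 0.343 V (positive root), so V_SG = 1.27 V.
I_D = (V_DD − V_SG)/R = (7.17 − 1.27) / 16.7 = 0.353 mA.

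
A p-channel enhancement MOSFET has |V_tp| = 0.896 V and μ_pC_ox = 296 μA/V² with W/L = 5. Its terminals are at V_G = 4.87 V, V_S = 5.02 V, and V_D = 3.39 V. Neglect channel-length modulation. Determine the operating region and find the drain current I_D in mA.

V_SG = V_S − V_G = 5.02 − 4.87 = 0.15 V; V_SD = V_S − V_D = 5.02 − 3.39 = 1.63 V.
V_SG = 0.15 V < |V_tp| = 0.896 V, so the transistor is in cutoff.

Cutoff; I_D = 0 mA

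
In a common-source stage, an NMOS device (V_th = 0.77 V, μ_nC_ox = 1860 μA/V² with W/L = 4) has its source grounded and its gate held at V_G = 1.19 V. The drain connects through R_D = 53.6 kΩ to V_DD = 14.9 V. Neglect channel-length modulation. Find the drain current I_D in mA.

V_GS = V_G = 1.19 V, so V_ov = 1.19 − 0.77 = 0.42 V.
k_n = μ_nC_ox · (W/L) = 7.44 mA/V².
Assume saturation: I_D = ½ k_n V_ov² = 0.5 × 7.44 × 0.42² = 0.656 mA, giving V_DS = V_DD − I_D R_D = 14.9 − 0.656 × 53.6 = -20.3 V.
But -20.3 V < V_ov = 0.42 V, so the device is actually in triode.
In triode I_D = k_n[V_ov V_DS − ½ V_DS²] and I_D = (V_DD − V_DS)/R_D. Equating: 199 V_DS² − 168.5 V_DS + 14.9 = 0, giving V_DS = 0.1 V (the root below V_ov).
I_D = (14.9 − 0.1) / 53.6 = 0.276 mA.

I_D = 0.276 mA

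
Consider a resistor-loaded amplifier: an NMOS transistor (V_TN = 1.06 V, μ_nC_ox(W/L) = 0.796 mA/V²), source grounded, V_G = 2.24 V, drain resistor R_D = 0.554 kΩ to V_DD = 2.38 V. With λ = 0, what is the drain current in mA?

I_D = 0.554 mA

V_GS = V_G = 2.24 V, so V_ov = 2.24 − 1.06 = 1.18 V.
Assume saturation: I_D = ½ k_n V_ov² = 0.5 × 0.796 × 1.18² = 0.554 mA, giving V_DS = V_DD − I_D R_D = 2.38 − 0.554 × 0.554 = 2.07 V.
V_DS = 2.07 V ≥ V_ov = 1.18 V, confirming saturation.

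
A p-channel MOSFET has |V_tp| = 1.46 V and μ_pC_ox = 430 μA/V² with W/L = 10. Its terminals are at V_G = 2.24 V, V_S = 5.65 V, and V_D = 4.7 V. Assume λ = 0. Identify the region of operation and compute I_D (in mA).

V_SG = V_S − V_G = 5.65 − 2.24 = 3.41 V; V_SD = V_S − V_D = 5.65 − 4.7 = 0.95 V.
k_p = μ_pC_ox · (W/L) = 4.3 mA/V².
V_ov = V_SG − |V_tp| = 3.41 − 1.46 = 1.95 V.
Since V_SD = 0.95 V < V_ov = 1.95 V, the device is in the triode region.
I_D = k_p [V_ov · V_SD − ½ V_SD²] = 4.3 × [1.95 × 0.95 − 0.5 × 0.95²] = 6.03 mA.

Triode; I_D = 6.03 mA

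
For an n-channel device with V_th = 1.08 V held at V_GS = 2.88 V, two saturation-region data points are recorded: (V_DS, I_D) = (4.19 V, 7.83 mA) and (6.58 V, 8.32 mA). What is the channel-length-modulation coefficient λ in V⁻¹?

With V_GS fixed, I_D ∝ (1 + λ V_DS) in saturation, so I_D2/I_D1 = (1 + λ V_DS2)/(1 + λ V_DS1).
8.32/7.83 = 1.063 = (1 + 6.58 λ)/(1 + 4.19 λ).
Solving: λ (I_D1 V_DS2 − I_D2 V_DS1) = I_D2 − I_D1, so λ = (8.32 − 7.83) / (7.83 × 6.58 − 8.32 × 4.19) = 0.49 / 16.7 = 0.0294 V⁻¹.

λ = 0.0294 V⁻¹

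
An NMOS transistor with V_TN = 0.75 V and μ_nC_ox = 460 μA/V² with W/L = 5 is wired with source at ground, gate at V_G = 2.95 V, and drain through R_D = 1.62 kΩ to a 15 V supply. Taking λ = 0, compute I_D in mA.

V_GS = V_G = 2.95 V, so V_ov = 2.95 − 0.75 = 2.2 V.
k_n = μ_nC_ox · (W/L) = 2.3 mA/V².
Assume saturation: I_D = ½ k_n V_ov² = 0.5 × 2.3 × 2.2² = 5.57 mA, giving V_DS = V_DD − I_D R_D = 15 − 5.57 × 1.62 = 5.98 V.
V_DS = 5.98 V ≥ V_ov = 2.2 V, confirming saturation.

I_D = 5.57 mA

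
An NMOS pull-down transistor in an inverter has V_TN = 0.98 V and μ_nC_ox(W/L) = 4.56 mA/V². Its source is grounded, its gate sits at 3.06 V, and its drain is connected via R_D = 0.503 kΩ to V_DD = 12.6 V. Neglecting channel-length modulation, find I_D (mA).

V_GS = V_G = 3.06 V, so V_ov = 3.06 − 0.98 = 2.08 V.
Assume saturation: I_D = ½ k_n V_ov² = 0.5 × 4.56 × 2.08² = 9.86 mA, giving V_DS = V_DD − I_D R_D = 12.6 − 9.86 × 0.503 = 7.64 V.
V_DS = 7.64 V ≥ V_ov = 2.08 V, confirming saturation.

I_D = 9.86 mA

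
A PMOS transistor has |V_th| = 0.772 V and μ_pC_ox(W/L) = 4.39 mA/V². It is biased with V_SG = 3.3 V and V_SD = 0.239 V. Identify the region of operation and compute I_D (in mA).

V_ov = V_SG − |V_th| = 3.3 − 0.772 = 2.53 V.
Since V_SD = 0.239 V < V_ov = 2.53 V, the device is in the triode region.
I_D = k_p [V_ov · V_SD − ½ V_SD²] = 4.39 × [2.53 × 0.239 − 0.5 × 0.239²] = 2.53 mA.

Triode; I_D = 2.53 mA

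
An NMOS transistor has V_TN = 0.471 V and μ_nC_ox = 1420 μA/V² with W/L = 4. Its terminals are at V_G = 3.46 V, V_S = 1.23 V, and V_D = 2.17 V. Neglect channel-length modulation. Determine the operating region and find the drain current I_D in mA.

Triode; I_D = 6.88 mA

V_GS = V_G − V_S = 3.46 − 1.23 = 2.23 V; V_DS = V_D − V_S = 2.17 − 1.23 = 0.94 V.
k_n = μ_nC_ox · (W/L) = 5.68 mA/V².
V_ov = V_GS − V_TN = 2.23 − 0.471 = 1.76 V.
Since V_DS = 0.94 V < V_ov = 1.76 V, the device is in the triode region.
I_D = k_n [V_ov · V_DS − ½ V_DS²] = 5.68 × [1.76 × 0.94 − 0.5 × 0.94²] = 6.88 mA.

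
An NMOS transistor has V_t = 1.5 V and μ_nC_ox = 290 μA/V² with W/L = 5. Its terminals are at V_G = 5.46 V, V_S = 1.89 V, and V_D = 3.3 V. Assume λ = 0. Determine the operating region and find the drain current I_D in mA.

Triode; I_D = 2.79 mA

V_GS = V_G − V_S = 5.46 − 1.89 = 3.57 V; V_DS = V_D − V_S = 3.3 − 1.89 = 1.41 V.
k_n = μ_nC_ox · (W/L) = 1.45 mA/V².
V_ov = V_GS − V_t = 3.57 − 1.5 = 2.07 V.
Since V_DS = 1.41 V < V_ov = 2.07 V, the device is in the triode region.
I_D = k_n [V_ov · V_DS − ½ V_DS²] = 1.45 × [2.07 × 1.41 − 0.5 × 1.41²] = 2.79 mA.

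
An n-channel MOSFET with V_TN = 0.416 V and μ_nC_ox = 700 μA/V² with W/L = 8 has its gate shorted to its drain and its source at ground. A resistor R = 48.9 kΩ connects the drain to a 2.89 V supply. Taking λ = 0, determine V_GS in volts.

With gate tied to drain, V_GS = V_DS ≥ V_GS − V_TN, so the device is in saturation.
k_n = μ_nC_ox · (W/L) = 5.6 mA/V².
KCL at the drain: ½ k_n (V_GS − V_TN)² = (V_DD − V_GS)/R.
Let x = V_GS − 0.416. Then 137 x² + x − 2.474 = 0, giving x = 0.131 V (positive root), so V_GS = 0.547 V.
I_D = (V_DD − V_GS)/R = (2.89 − 0.547) / 48.9 = 0.0479 mA.

V_GS = 0.547 V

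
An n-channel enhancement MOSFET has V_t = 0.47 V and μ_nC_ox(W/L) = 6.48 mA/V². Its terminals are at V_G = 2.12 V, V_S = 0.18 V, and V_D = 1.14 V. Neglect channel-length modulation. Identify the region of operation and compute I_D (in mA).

Triode; I_D = 6.16 mA

V_GS = V_G − V_S = 2.12 − 0.18 = 1.94 V; V_DS = V_D − V_S = 1.14 − 0.18 = 0.96 V.
V_ov = V_GS − V_t = 1.94 − 0.47 = 1.47 V.
Since V_DS = 0.96 V < V_ov = 1.47 V, the device is in the triode region.
I_D = k_n [V_ov · V_DS − ½ V_DS²] = 6.48 × [1.47 × 0.96 − 0.5 × 0.96²] = 6.16 mA.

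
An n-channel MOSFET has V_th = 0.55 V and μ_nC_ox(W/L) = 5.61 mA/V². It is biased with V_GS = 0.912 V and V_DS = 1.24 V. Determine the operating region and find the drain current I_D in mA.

V_ov = V_GS − V_th = 0.912 − 0.55 = 0.362 V.
Since V_DS = 1.24 V ≥ V_ov = 0.362 V, the device is in saturation.
I_D = ½ k_n V_ov² = 0.5 × 5.61 × 0.362² = 0.368 mA.

Saturation; I_D = 0.368 mA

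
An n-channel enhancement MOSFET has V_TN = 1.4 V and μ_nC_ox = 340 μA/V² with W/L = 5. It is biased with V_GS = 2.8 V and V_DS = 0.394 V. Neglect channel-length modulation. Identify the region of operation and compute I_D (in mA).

Triode; I_D = 0.806 mA

k_n = μ_nC_ox · (W/L) = 1.7 mA/V².
V_ov = V_GS − V_TN = 2.8 − 1.4 = 1.4 V.
Since V_DS = 0.394 V < V_ov = 1.4 V, the device is in the triode region.
I_D = k_n [V_ov · V_DS − ½ V_DS²] = 1.7 × [1.4 × 0.394 − 0.5 × 0.394²] = 0.806 mA.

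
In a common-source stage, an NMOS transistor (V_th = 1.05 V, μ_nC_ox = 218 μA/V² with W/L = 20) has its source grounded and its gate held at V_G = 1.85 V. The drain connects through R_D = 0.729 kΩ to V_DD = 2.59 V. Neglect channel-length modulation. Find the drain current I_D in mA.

V_GS = V_G = 1.85 V, so V_ov = 1.85 − 1.05 = 0.8 V.
k_n = μ_nC_ox · (W/L) = 4.36 mA/V².
Assume saturation: I_D = ½ k_n V_ov² = 0.5 × 4.36 × 0.8² = 1.4 mA, giving V_DS = V_DD − I_D R_D = 2.59 − 1.4 × 0.729 = 1.57 V.
V_DS = 1.57 V ≥ V_ov = 0.8 V, confirming saturation.

I_D = 1.40 mA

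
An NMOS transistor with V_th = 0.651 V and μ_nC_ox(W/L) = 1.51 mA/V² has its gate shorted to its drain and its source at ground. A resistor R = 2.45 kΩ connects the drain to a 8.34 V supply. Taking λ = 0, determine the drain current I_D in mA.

With gate tied to drain, V_GS = V_DS ≥ V_GS − V_th, so the device is in saturation.
KCL at the drain: ½ k_n (V_GS − V_th)² = (V_DD − V_GS)/R.
Let x = V_GS − 0.651. Then 1.85 x² + x − 7.689 = 0, giving x = 1.79 V (positive root), so V_GS = 2.44 V.
I_D = (V_DD − V_GS)/R = (8.34 − 2.44) / 2.45 = 2.41 mA.

I_D = 2.41 mA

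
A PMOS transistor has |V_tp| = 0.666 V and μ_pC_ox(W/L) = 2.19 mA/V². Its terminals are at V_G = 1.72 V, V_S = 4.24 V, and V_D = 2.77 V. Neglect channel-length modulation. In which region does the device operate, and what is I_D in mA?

V_SG = V_S − V_G = 4.24 − 1.72 = 2.52 V; V_SD = V_S − V_D = 4.24 − 2.77 = 1.47 V.
V_ov = V_SG − |V_tp| = 2.52 − 0.666 = 1.85 V.
Since V_SD = 1.47 V < V_ov = 1.85 V, the device is in the triode region.
I_D = k_p [V_ov · V_SD − ½ V_SD²] = 2.19 × [1.85 × 1.47 − 0.5 × 1.47²] = 3.6 mA.

Triode; I_D = 3.60 mA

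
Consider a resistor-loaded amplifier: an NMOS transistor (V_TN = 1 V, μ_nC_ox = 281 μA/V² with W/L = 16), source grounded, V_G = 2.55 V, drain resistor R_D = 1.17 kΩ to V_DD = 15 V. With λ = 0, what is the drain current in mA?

I_D = 5.40 mA

V_GS = V_G = 2.55 V, so V_ov = 2.55 − 1 = 1.55 V.
k_n = μ_nC_ox · (W/L) = 4.496 mA/V².
Assume saturation: I_D = ½ k_n V_ov² = 0.5 × 4.496 × 1.55² = 5.4 mA, giving V_DS = V_DD − I_D R_D = 15 − 5.4 × 1.17 = 8.68 V.
V_DS = 8.68 V ≥ V_ov = 1.55 V, confirming saturation.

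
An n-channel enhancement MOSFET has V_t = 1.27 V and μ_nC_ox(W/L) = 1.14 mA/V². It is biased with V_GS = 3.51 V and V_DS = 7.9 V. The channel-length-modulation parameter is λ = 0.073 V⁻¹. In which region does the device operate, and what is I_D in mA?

V_ov = V_GS − V_t = 3.51 − 1.27 = 2.24 V.
Since V_DS = 7.9 V ≥ V_ov = 2.24 V, the device is in saturation.
I_D = ½ k_n V_ov² (1 + λ V_DS) = 0.5 × 1.14 × 2.24² × (1 + 0.073 × 7.9) = 4.51 mA.

Saturation; I_D = 4.51 mA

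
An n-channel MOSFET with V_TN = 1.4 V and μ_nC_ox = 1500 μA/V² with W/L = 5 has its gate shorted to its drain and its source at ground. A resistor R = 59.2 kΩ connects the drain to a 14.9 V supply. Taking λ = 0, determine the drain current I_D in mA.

With gate tied to drain, V_GS = V_DS ≥ V_GS − V_TN, so the device is in saturation.
k_n = μ_nC_ox · (W/L) = 7.5 mA/V².
KCL at the drain: ½ k_n (V_GS − V_TN)² = (V_DD − V_GS)/R.
Let x = V_GS − 1.4. Then 222 x² + x − 13.5 = 0, giving x = 0.244 V (positive root), so V_GS = 1.64 V.
I_D = (V_DD − V_GS)/R = (14.9 − 1.64) / 59.2 = 0.224 mA.

I_D = 0.224 mA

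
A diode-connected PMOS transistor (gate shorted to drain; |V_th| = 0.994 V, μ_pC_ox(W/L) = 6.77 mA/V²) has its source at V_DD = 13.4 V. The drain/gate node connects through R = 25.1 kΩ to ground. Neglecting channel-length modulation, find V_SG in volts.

With gate tied to drain, V_SG = V_SD ≥ V_SG − |V_th|, so the device is in saturation.
KCL at the drain: ½ k_p (V_SG − |V_th|)² = (V_DD − V_SG)/R.
Let x = V_SG − 0.994. Then 85 x² + x − 12.41 = 0, giving x = 0.376 V (positive root), so V_SG = 1.37 V.
I_D = (V_DD − V_SG)/R = (13.4 − 1.37) / 25.1 = 0.479 mA.

V_SG = 1.37 V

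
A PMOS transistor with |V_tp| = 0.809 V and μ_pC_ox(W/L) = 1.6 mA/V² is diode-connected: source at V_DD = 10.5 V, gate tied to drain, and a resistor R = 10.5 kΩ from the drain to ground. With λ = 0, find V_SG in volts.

With gate tied to drain, V_SG = V_SD ≥ V_SG − |V_tp|, so the device is in saturation.
KCL at the drain: ½ k_p (V_SG − |V_tp|)² = (V_DD − V_SG)/R.
Let x = V_SG − 0.809. Then 8.4 x² + x − 9.691 = 0, giving x = 1.02 V (positive root), so V_SG = 1.83 V.
I_D = (V_DD − V_SG)/R = (10.5 − 1.83) / 10.5 = 0.826 mA.

V_SG = 1.83 V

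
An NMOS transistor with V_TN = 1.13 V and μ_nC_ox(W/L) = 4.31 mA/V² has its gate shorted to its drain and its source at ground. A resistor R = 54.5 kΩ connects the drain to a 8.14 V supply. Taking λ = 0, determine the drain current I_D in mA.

With gate tied to drain, V_GS = V_DS ≥ V_GS − V_TN, so the device is in saturation.
KCL at the drain: ½ k_n (V_GS − V_TN)² = (V_DD − V_GS)/R.
Let x = V_GS − 1.13. Then 117 x² + x − 7.01 = 0, giving x = 0.24 V (positive root), so V_GS = 1.37 V.
I_D = (V_DD − V_GS)/R = (8.14 − 1.37) / 54.5 = 0.124 mA.

I_D = 0.124 mA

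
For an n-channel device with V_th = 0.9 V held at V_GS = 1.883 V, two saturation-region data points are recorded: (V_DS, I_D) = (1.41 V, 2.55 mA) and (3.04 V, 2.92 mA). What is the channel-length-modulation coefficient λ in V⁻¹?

λ = 0.102 V⁻¹

With V_GS fixed, I_D ∝ (1 + λ V_DS) in saturation, so I_D2/I_D1 = (1 + λ V_DS2)/(1 + λ V_DS1).
2.92/2.55 = 1.145 = (1 + 3.04 λ)/(1 + 1.41 λ).
Solving: λ (I_D1 V_DS2 − I_D2 V_DS1) = I_D2 − I_D1, so λ = (2.92 − 2.55) / (2.55 × 3.04 − 2.92 × 1.41) = 0.37 / 3.63 = 0.102 V⁻¹.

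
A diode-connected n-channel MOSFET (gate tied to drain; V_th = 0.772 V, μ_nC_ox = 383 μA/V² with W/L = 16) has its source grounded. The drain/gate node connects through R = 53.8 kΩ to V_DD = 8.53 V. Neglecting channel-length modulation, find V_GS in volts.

V_GS = 0.986 V

With gate tied to drain, V_GS = V_DS ≥ V_GS − V_th, so the device is in saturation.
k_n = μ_nC_ox · (W/L) = 6.128 mA/V².
KCL at the drain: ½ k_n (V_GS − V_th)² = (V_DD − V_GS)/R.
Let x = V_GS − 0.772. Then 165 x² + x − 7.758 = 0, giving x = 0.214 V (positive root), so V_GS = 0.986 V.
I_D = (V_DD − V_GS)/R = (8.53 − 0.986) / 53.8 = 0.14 mA.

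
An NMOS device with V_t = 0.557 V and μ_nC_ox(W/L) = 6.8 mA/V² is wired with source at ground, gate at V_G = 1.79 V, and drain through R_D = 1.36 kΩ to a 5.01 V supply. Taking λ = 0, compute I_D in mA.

V_GS = V_G = 1.79 V, so V_ov = 1.79 − 0.557 = 1.23 V.
Assume saturation: I_D = ½ k_n V_ov² = 0.5 × 6.8 × 1.23² = 5.17 mA, giving V_DS = V_DD − I_D R_D = 5.01 − 5.17 × 1.36 = -2.02 V.
But -2.02 V < V_ov = 1.23 V, so the device is actually in triode.
In triode I_D = k_n[V_ov V_DS − ½ V_DS²] and I_D = (V_DD − V_DS)/R_D. Equating: 4.62 V_DS² − 12.4 V_DS + 5.01 = 0, giving V_DS = 0.495 V (the root below V_ov).
I_D = (5.01 − 0.495) / 1.36 = 3.32 mA.

I_D = 3.32 mA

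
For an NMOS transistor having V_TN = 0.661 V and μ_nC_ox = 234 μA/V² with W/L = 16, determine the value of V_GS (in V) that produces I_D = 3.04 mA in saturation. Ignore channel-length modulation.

V_GS = 1.94 V

k_n = μ_nC_ox · (W/L) = 3.744 mA/V².
In saturation I_D = ½ k_n (V_GS − V_TN)², so V_GS − V_TN = √(2 I_D / k_n) = √(2 × 3.04 / 3.744) = 1.27 V.
V_GS = 0.661 + 1.27 = 1.94 V.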